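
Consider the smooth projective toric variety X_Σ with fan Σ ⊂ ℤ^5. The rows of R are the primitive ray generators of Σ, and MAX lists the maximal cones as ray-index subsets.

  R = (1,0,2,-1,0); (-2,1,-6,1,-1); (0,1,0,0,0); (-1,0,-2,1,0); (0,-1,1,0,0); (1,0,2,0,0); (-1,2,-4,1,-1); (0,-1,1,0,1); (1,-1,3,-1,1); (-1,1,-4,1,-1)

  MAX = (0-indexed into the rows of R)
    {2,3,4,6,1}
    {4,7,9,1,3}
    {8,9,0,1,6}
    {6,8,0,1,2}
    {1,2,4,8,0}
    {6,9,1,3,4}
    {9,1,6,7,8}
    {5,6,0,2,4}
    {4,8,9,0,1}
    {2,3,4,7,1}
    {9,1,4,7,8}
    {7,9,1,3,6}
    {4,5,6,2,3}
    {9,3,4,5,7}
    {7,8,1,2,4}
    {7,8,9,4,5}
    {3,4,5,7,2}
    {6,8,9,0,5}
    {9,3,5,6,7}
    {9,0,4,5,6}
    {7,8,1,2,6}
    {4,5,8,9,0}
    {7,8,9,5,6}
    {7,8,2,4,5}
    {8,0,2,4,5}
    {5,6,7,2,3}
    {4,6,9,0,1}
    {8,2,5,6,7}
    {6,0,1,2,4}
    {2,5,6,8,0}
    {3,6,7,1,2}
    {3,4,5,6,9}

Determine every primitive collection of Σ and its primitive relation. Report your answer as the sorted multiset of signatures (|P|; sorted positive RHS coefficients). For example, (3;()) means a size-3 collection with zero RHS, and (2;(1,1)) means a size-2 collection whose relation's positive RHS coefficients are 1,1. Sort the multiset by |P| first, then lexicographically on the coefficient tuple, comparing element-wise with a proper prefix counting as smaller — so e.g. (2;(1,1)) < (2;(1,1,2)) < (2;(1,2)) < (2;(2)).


Δ(Σ) — 10 vertices, 7 min non-faces:

  P={0,3}:  v_{0} + v_{3} = 0 ; sig = (2;())
  P={0,7}:  v_{0} + v_{7} = v_{8} ; sig = (2;(1))
  P={1,5}:  v_{1} + v_{5} = v_{9} ; sig = (2;(1))
  P={2,9}:  v_{2} + v_{9} = v_{6} ; sig = (2;(1))
  P={3,8}:  v_{3} + v_{8} = v_{7} ; sig = (2;(1))
  P={4,6,8}:  v_{4} + v_{6} + v_{8} = 0 ; sig = (3;())
  P={4,6,7}:  v_{4} + v_{6} + v_{7} = v_{3} ; sig = (3;(1))

Hence PRS(X_Σ) =
[(2;()), (2;(1)), (2;(1)), (2;(1)), (2;(1)), (3;()), (3;(1))]


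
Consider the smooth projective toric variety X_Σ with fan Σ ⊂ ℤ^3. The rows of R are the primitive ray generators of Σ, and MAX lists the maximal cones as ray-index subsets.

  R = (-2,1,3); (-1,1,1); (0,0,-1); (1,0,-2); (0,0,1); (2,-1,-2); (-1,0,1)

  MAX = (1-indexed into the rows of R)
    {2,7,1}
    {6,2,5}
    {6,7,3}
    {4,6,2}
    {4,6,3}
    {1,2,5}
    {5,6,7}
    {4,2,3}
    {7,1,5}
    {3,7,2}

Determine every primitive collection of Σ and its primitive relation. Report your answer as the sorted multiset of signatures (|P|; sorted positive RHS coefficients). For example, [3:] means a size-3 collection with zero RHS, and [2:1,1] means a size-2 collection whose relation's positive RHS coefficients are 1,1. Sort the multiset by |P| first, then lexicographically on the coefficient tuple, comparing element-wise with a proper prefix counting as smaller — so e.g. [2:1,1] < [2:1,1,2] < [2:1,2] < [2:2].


Σ has 9 primitive collections:

  • {3,5}:  v_{3} + v_{5} = 0  ⟹  sig = [2:]
  • {1,4}:  v_{1} + v_{4} = v_{2}  ⟹  sig = [2:1]
  • {1,6}:  v_{1} + v_{6} = v_{5}  ⟹  sig = [2:1]
  • {4,7}:  v_{4} + v_{7} = v_{3}  ⟹  sig = [2:1]
  • {1,3}:  v_{1} + v_{3} = v_{2} + v_{7}  ⟹  sig = [2:1,1]
  • {4,5}:  v_{4} + v_{5} = v_{2} + v_{6}  ⟹  sig = [2:1,1]
  • {2,6,7}:  v_{2} + v_{6} + v_{7} = 0  ⟹  sig = [3:]
  • {2,3,6}:  v_{2} + v_{3} + v_{6} = v_{4}  ⟹  sig = [3:1]
  • {2,5,7}:  v_{2} + v_{5} + v_{7} = v_{1}  ⟹  sig = [3:1]

Hence PRS(X_Σ) =
[[2:], [2:1], [2:1], [2:1], [2:1,1], [2:1,1], [3:], [3:1], [3:1]]


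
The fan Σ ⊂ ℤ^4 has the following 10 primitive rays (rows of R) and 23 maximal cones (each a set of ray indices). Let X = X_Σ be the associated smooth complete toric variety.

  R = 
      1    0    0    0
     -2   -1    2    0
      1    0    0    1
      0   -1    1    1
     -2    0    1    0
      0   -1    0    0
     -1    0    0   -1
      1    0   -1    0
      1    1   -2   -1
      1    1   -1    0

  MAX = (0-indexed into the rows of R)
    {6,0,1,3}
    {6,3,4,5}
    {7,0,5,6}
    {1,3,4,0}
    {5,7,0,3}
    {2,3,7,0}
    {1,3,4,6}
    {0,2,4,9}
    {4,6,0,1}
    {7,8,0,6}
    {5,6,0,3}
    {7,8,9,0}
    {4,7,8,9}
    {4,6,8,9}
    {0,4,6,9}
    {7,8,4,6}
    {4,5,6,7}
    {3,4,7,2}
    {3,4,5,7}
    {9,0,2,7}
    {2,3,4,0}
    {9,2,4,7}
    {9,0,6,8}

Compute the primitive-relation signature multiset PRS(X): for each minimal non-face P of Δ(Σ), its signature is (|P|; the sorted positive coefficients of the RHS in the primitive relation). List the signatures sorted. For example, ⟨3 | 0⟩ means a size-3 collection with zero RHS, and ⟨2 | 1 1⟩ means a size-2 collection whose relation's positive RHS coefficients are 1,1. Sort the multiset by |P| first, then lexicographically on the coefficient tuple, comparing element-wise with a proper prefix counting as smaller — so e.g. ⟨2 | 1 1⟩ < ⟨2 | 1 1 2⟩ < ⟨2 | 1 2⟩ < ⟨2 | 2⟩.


18 collections generate NE(X_Σ); each relation:

  • {2,6}:  v_{2} + v_{6} = 0 — sig = ⟨2 | 0⟩
  • {1,8}:  v_{1} + v_{8} = v_{6} — sig = ⟨2 | 1⟩
  • {3,8}:  v_{3} + v_{8} = v_{7} — sig = ⟨2 | 1⟩
  • {3,9}:  v_{3} + v_{9} = v_{2} — sig = ⟨2 | 1⟩
  • {5,9}:  v_{5} + v_{9} = v_{7} — sig = ⟨2 | 1⟩
  • {1,7}:  v_{1} + v_{7} = v_{3} + v_{6} — sig = ⟨2 | 1 1⟩
  • {1,9}:  v_{1} + v_{9} = v_{0} + v_{4} — sig = ⟨2 | 1 1⟩
  • {2,5}:  v_{2} + v_{5} = v_{3} + v_{7} — sig = ⟨2 | 1 1⟩
  • {2,8}:  v_{2} + v_{8} = v_{7} + v_{9} — sig = ⟨2 | 1 1⟩
  • {1,2}:  v_{1} + v_{2} = v_{0} + v_{3} + v_{4} — sig = ⟨2 | 1 1 1⟩
  • {5,8}:  v_{5} + v_{8} = v_{6} + 2·v_{7} — sig = ⟨2 | 1 2⟩
  • {1,5}:  v_{1} + v_{5} = 2·v_{3} + 2·v_{6} — sig = ⟨2 | 2 2⟩
  • {0,4,7}:  v_{0} + v_{4} + v_{7} = 0 — sig = ⟨3 | 0⟩
  • {3,6,7}:  v_{3} + v_{6} + v_{7} = v_{5} — sig = ⟨3 | 1⟩
  • {6,7,9}:  v_{6} + v_{7} + v_{9} = v_{8} — sig = ⟨3 | 1⟩
  • {0,4,5}:  v_{0} + v_{4} + v_{5} = v_{3} + v_{6} — sig = ⟨3 | 1 1⟩
  • {0,4,8}:  v_{0} + v_{4} + v_{8} = v_{6} + v_{9} — sig = ⟨3 | 1 1⟩
  • {0,3,4,6}:  v_{0} + v_{3} + v_{4} + v_{6} = v_{1} — sig = ⟨4 | 1⟩

Sorted signature multiset PRS(X):
    ⟨2 | 0⟩
    ⟨2 | 1⟩
    ⟨2 | 1⟩
    ⟨2 | 1⟩
    ⟨2 | 1⟩
    ⟨2 | 1 1⟩
    ⟨2 | 1 1⟩
    ⟨2 | 1 1⟩
    ⟨2 | 1 1⟩
    ⟨2 | 1 1 1⟩
    ⟨2 | 1 2⟩
    ⟨2 | 2 2⟩
    ⟨3 | 0⟩
    ⟨3 | 1⟩
    ⟨3 | 1⟩
    ⟨3 | 1 1⟩
    ⟨3 | 1 1⟩
    ⟨4 | 1⟩


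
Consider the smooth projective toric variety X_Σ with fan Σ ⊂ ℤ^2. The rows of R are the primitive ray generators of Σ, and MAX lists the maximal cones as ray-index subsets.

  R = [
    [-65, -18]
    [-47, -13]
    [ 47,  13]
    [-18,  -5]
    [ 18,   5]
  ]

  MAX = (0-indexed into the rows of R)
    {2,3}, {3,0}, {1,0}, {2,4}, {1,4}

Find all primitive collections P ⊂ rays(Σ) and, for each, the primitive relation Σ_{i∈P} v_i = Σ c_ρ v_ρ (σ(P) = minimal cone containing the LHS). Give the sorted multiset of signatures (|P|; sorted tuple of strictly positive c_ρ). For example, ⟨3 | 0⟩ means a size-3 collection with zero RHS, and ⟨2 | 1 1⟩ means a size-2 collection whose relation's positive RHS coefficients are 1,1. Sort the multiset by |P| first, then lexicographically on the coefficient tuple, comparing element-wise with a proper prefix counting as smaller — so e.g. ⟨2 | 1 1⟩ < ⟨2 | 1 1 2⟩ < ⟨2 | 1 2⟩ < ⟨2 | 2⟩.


Σ has 5 primitive collections:

  P={1,2}:  v_{1} + v_{2} = 0  so sig = ⟨2 | 0⟩
  P={3,4}:  v_{3} + v_{4} = 0  so sig = ⟨2 | 0⟩
  P={0,2}:  v_{0} + v_{2} = v_{3}  so sig = ⟨2 | 1⟩
  P={0,4}:  v_{0} + v_{4} = v_{1}  so sig = ⟨2 | 1⟩
  P={1,3}:  v_{1} + v_{3} = v_{0}  so sig = ⟨2 | 1⟩

Hence PRS(X_Σ) =
    ⟨2 | 0⟩
    ⟨2 | 0⟩
    ⟨2 | 1⟩
    ⟨2 | 1⟩
    ⟨2 | 1⟩


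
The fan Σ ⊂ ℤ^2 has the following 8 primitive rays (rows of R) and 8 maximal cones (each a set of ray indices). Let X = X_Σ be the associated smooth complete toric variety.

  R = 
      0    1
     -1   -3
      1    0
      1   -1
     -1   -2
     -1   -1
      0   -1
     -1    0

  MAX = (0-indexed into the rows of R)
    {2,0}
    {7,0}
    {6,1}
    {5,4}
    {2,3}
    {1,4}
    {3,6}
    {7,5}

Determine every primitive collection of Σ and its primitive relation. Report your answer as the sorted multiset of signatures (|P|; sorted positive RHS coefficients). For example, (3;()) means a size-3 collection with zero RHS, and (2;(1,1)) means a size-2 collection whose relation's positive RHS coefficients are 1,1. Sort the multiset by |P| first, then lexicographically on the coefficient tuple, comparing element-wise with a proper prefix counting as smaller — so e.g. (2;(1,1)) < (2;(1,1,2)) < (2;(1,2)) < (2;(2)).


20 minimal non-faces of Δ(Σ) (on 8 rays):

  • {0,6}:  v_{0} + v_{6} = 0  ⇒ sig = (2;())
  • {2,7}:  v_{2} + v_{7} = 0  ⇒ sig = (2;())
  • {0,1}:  v_{0} + v_{1} = v_{4}  ⇒ sig = (2;(1))
  • {0,3}:  v_{0} + v_{3} = v_{2}  ⇒ sig = (2;(1))
  • {0,4}:  v_{0} + v_{4} = v_{5}  ⇒ sig = (2;(1))
  • {0,5}:  v_{0} + v_{5} = v_{7}  ⇒ sig = (2;(1))
  • {2,5}:  v_{2} + v_{5} = v_{6}  ⇒ sig = (2;(1))
  • {2,6}:  v_{2} + v_{6} = v_{3}  ⇒ sig = (2;(1))
  • {3,7}:  v_{3} + v_{7} = v_{6}  ⇒ sig = (2;(1))
  • {4,6}:  v_{4} + v_{6} = v_{1}  ⇒ sig = (2;(1))
  • {5,6}:  v_{5} + v_{6} = v_{4}  ⇒ sig = (2;(1))
  • {6,7}:  v_{6} + v_{7} = v_{5}  ⇒ sig = (2;(1))
  • {1,7}:  v_{1} + v_{7} = v_{4} + v_{5}  ⇒ sig = (2;(1,1))
  • {1,5}:  v_{1} + v_{5} = 2·v_{4}  ⇒ sig = (2;(2))
  • {2,4}:  v_{2} + v_{4} = 2·v_{6}  ⇒ sig = (2;(2))
  • {3,5}:  v_{3} + v_{5} = 2·v_{6}  ⇒ sig = (2;(2))
  • {4,7}:  v_{4} + v_{7} = 2·v_{5}  ⇒ sig = (2;(2))
  • {1,2}:  v_{1} + v_{2} = 3·v_{6}  ⇒ sig = (2;(3))
  • {3,4}:  v_{3} + v_{4} = 3·v_{6}  ⇒ sig = (2;(3))
  • {1,3}:  v_{1} + v_{3} = 4·v_{6}  ⇒ sig = (2;(4))

Signatures (|P|; sorted positive RHS coefficients), sorted:
    (2;())
    (2;())
    (2;(1))
    (2;(1))
    (2;(1))
    (2;(1))
    (2;(1))
    (2;(1))
    (2;(1))
    (2;(1))
    (2;(1))
    (2;(1))
    (2;(1,1))
    (2;(2))
    (2;(2))
    (2;(2))
    (2;(2))
    (2;(3))
    (2;(3))
    (2;(4))


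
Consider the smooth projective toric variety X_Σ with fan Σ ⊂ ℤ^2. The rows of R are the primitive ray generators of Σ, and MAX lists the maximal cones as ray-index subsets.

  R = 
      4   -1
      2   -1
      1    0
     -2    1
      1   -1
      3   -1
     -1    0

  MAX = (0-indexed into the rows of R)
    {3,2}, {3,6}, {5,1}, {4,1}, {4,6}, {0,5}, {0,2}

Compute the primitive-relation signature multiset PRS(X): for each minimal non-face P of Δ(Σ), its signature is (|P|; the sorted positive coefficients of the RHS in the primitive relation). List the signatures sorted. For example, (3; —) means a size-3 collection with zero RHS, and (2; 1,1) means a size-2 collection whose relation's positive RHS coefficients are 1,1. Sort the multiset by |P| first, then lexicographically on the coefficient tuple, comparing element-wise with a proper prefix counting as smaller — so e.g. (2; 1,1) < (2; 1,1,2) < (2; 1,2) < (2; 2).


Primitive collections (14):

  {1,3}:  v_{1} + v_{3} = 0 ; sig = (2; —)
  {2,6}:  v_{2} + v_{6} = 0 ; sig = (2; —)
  {0,6}:  v_{0} + v_{6} = v_{5} ; sig = (2; 1)
  {1,2}:  v_{1} + v_{2} = v_{5} ; sig = (2; 1)
  {1,6}:  v_{1} + v_{6} = v_{4} ; sig = (2; 1)
  {2,4}:  v_{2} + v_{4} = v_{1} ; sig = (2; 1)
  {2,5}:  v_{2} + v_{5} = v_{0} ; sig = (2; 1)
  {3,4}:  v_{3} + v_{4} = v_{6} ; sig = (2; 1)
  {3,5}:  v_{3} + v_{5} = v_{2} ; sig = (2; 1)
  {5,6}:  v_{5} + v_{6} = v_{1} ; sig = (2; 1)
  {0,4}:  v_{0} + v_{4} = v_{1} + v_{5} ; sig = (2; 1,1)
  {0,1}:  v_{0} + v_{1} = 2·v_{5} ; sig = (2; 2)
  {0,3}:  v_{0} + v_{3} = 2·v_{2} ; sig = (2; 2)
  {4,5}:  v_{4} + v_{5} = 2·v_{1} ; sig = (2; 2)

Sorted signature multiset PRS(X):
[(2; —), (2; —), (2; 1), (2; 1), (2; 1), (2; 1), (2; 1), (2; 1), (2; 1), (2; 1), (2; 1,1), (2; 2), (2; 2), (2; 2)]


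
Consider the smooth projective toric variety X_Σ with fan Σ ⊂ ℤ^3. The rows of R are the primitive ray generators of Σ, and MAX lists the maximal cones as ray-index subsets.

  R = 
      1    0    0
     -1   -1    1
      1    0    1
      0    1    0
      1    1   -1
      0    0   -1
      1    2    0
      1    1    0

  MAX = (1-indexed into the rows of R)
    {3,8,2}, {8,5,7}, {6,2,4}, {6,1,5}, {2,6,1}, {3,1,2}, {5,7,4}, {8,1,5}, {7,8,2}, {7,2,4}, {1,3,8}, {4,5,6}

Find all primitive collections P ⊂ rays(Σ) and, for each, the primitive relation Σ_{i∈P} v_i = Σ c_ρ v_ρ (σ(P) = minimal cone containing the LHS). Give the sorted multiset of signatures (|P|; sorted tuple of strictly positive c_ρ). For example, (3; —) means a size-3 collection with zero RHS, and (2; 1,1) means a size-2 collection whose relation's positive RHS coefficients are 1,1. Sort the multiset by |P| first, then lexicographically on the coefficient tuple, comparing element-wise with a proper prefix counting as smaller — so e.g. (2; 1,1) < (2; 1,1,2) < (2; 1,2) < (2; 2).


11 collections generate NE(X_Σ); each relation:

  P={2,5}:  v_{2} + v_{5} = 0 ; sig = (2; —)
  P={1,4}:  v_{1} + v_{4} = v_{8} ; sig = (2; 1)
  P={3,6}:  v_{3} + v_{6} = v_{1} ; sig = (2; 1)
  P={4,8}:  v_{4} + v_{8} = v_{7} ; sig = (2; 1)
  P={6,8}:  v_{6} + v_{8} = v_{5} ; sig = (2; 1)
  P={3,5}:  v_{3} + v_{5} = v_{1} + v_{8} ; sig = (2; 1,1)
  P={6,7}:  v_{6} + v_{7} = v_{4} + v_{5} ; sig = (2; 1,1)
  P={3,4}:  v_{3} + v_{4} = v_{2} + 2·v_{8} ; sig = (2; 1,2)
  P={3,7}:  v_{3} + v_{7} = v_{2} + 3·v_{8} ; sig = (2; 1,3)
  P={1,7}:  v_{1} + v_{7} = 2·v_{8} ; sig = (2; 2)
  P={1,2,8}:  v_{1} + v_{2} + v_{8} = v_{3} ; sig = (3; 1)

so the primitive-relation signature multiset is
    |P|=2: 10 collections, coeffs (), (1), (1), (1), (1), (1,1), (1,1), (1,2), (1,3), (2)
    |P|=3: 1 collection, coeffs (1)


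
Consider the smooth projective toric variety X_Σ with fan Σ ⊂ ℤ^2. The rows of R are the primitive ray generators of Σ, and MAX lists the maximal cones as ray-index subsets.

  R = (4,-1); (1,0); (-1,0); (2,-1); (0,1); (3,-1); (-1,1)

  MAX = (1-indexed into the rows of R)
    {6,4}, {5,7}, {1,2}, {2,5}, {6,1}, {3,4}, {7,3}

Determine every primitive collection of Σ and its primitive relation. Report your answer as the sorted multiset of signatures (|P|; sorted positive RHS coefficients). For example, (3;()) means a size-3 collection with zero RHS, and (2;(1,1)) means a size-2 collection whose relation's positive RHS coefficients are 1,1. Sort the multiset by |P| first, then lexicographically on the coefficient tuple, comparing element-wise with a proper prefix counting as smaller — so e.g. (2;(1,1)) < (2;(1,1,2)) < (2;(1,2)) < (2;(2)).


Σ has 14 primitive collections:

  • {2,3}:  v_{2} + v_{3} = 0  so sig = (2;())
  • {1,3}:  v_{1} + v_{3} = v_{6}  so sig = (2;(1))
  • {2,4}:  v_{2} + v_{4} = v_{6}  so sig = (2;(1))
  • {2,6}:  v_{2} + v_{6} = v_{1}  so sig = (2;(1))
  • {2,7}:  v_{2} + v_{7} = v_{5}  so sig = (2;(1))
  • {3,5}:  v_{3} + v_{5} = v_{7}  so sig = (2;(1))
  • {3,6}:  v_{3} + v_{6} = v_{4}  so sig = (2;(1))
  • {4,7}:  v_{4} + v_{7} = v_{2}  so sig = (2;(1))
  • {1,4}:  v_{1} + v_{4} = 2·v_{6}  so sig = (2;(2))
  • {4,5}:  v_{4} + v_{5} = 2·v_{2}  so sig = (2;(2))
  • {6,7}:  v_{6} + v_{7} = 2·v_{2}  so sig = (2;(2))
  • {1,7}:  v_{1} + v_{7} = 3·v_{2}  so sig = (2;(3))
  • {5,6}:  v_{5} + v_{6} = 3·v_{2}  so sig = (2;(3))
  • {1,5}:  v_{1} + v_{5} = 4·v_{2}  so sig = (2;(4))

so the primitive-relation signature multiset is
[(2;()), (2;(1)), (2;(1)), (2;(1)), (2;(1)), (2;(1)), (2;(1)), (2;(1)), (2;(2)), (2;(2)), (2;(2)), (2;(3)), (2;(3)), (2;(4))]


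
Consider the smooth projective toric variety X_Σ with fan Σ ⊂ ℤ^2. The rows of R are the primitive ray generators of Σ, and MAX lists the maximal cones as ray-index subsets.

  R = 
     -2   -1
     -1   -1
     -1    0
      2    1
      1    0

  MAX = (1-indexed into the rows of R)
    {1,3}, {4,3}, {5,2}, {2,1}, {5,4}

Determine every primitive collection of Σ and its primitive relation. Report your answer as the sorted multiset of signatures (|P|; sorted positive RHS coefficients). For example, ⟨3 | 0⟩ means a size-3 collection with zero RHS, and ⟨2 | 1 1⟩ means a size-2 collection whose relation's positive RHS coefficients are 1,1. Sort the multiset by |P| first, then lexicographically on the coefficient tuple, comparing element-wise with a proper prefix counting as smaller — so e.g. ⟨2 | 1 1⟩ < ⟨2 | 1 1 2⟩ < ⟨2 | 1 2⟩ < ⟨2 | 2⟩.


Δ(Σ) — 5 vertices, 5 min non-faces:

  {1,4}:  v_{1} + v_{4} = 0  →  sig = ⟨2 | 0⟩
  {3,5}:  v_{3} + v_{5} = 0  →  sig = ⟨2 | 0⟩
  {1,5}:  v_{1} + v_{5} = v_{2}  →  sig = ⟨2 | 1⟩
  {2,3}:  v_{2} + v_{3} = v_{1}  →  sig = ⟨2 | 1⟩
  {2,4}:  v_{2} + v_{4} = v_{5}  →  sig = ⟨2 | 1⟩

Signatures (|P|; sorted positive RHS coefficients), sorted:
    ⟨2 | 0⟩
    ⟨2 | 0⟩
    ⟨2 | 1⟩
    ⟨2 | 1⟩
    ⟨2 | 1⟩


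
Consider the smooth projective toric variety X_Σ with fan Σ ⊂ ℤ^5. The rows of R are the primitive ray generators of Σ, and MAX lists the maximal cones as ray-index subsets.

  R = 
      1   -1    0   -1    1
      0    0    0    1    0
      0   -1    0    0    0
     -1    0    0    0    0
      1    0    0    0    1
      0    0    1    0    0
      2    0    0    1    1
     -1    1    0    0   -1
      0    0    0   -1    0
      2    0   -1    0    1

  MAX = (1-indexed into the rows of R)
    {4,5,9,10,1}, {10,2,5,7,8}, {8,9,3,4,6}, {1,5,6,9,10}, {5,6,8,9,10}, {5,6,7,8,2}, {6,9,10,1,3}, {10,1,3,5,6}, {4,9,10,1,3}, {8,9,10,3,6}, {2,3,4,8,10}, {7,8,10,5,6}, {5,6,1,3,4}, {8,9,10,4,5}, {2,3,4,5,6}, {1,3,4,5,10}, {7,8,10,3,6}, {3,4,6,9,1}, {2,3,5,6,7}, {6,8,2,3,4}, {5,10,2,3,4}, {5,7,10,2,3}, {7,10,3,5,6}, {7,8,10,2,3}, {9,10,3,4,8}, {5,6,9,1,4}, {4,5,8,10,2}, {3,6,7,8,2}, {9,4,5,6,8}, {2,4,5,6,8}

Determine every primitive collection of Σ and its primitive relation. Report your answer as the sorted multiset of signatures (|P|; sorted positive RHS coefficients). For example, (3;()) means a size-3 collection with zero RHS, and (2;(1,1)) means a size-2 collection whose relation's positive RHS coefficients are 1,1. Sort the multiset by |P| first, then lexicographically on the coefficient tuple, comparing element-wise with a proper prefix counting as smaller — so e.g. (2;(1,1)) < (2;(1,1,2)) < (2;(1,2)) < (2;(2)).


Δ(Σ) — 10 vertices, 10 min non-faces:

  • {2,9}:  v_{2} + v_{9} = 0  →  sig = (2;())
  • {1,8}:  v_{1} + v_{8} = v_{9}  →  sig = (2;(1))
  • {1,2}:  v_{1} + v_{2} = v_{3} + v_{5}  →  sig = (2;(1,1))
  • {4,7}:  v_{4} + v_{7} = v_{2} + v_{5}  →  sig = (2;(1,1))
  • {7,9}:  v_{7} + v_{9} = v_{6} + v_{10}  →  sig = (2;(1,1))
  • {1,7}:  v_{1} + v_{7} = v_{3} + v_{5} + v_{6} + v_{10}  →  sig = (2;(1,1,1,1))
  • {3,5,8}:  v_{3} + v_{5} + v_{8} = 0  →  sig = (3;())
  • {2,6,10}:  v_{2} + v_{6} + v_{10} = v_{7}  →  sig = (3;(1))
  • {3,5,9}:  v_{3} + v_{5} + v_{9} = v_{1}  →  sig = (3;(1))
  • {4,6,10}:  v_{4} + v_{6} + v_{10} = v_{5}  →  sig = (3;(1))

Sorted signature multiset PRS(X):
    |P|=2: 6 collections, coeffs (), (1), (1,1), (1,1), (1,1), (1,1,1,1)
    |P|=3: 4 collections, coeffs (), (1), (1), (1)


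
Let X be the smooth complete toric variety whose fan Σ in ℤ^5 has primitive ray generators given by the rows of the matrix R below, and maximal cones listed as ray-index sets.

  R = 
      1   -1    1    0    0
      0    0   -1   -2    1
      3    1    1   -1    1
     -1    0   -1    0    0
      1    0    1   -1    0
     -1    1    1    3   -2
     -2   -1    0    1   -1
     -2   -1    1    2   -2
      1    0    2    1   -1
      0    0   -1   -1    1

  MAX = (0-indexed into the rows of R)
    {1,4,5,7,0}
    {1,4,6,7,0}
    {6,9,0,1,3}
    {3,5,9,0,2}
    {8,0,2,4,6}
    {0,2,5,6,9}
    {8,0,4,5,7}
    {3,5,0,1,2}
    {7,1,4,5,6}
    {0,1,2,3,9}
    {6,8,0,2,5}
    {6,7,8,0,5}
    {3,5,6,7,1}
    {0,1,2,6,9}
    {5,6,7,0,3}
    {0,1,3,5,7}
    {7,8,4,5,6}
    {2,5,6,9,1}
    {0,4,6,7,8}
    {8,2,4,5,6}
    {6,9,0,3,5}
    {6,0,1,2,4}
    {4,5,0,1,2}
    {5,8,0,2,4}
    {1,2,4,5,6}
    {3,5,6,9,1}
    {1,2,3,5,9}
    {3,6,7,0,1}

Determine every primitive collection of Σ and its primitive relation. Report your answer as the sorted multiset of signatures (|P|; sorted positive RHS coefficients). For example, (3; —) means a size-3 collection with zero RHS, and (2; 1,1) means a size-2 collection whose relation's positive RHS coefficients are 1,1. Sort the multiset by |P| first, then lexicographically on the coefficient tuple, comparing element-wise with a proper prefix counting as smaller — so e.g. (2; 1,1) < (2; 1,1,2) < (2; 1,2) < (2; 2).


11 minimal non-faces of Δ(Σ) (on 10 rays):

  P = {1,8}:  v_{1} + v_{8} = v_{4}  ⇒ sig = (2; 1)
  P = {2,7}:  v_{2} + v_{7} = v_{8}  ⇒ sig = (2; 1)
  P = {7,9}:  v_{7} + v_{9} = v_{6}  ⇒ sig = (2; 1)
  P = {8,9}:  v_{8} + v_{9} = v_{2} + v_{6}  ⇒ sig = (2; 1,1)
  P = {3,8}:  v_{3} + v_{8} = v_{0} + v_{1} + v_{5}  ⇒ sig = (2; 1,1,1)
  P = {4,9}:  v_{4} + v_{9} = v_{1} + v_{2} + v_{6}  ⇒ sig = (2; 1,1,1)
  P = {3,4}:  v_{3} + v_{4} = v_{0} + 2·v_{1} + v_{5}  ⇒ sig = (2; 1,1,2)
  P = {2,3,6}:  v_{2} + v_{3} + v_{6} = 0  ⇒ sig = (3; —)
  P = {0,1,5,9}:  v_{0} + v_{1} + v_{5} + v_{9} = 0  ⇒ sig = (4; —)
  P = {0,1,5,6}:  v_{0} + v_{1} + v_{5} + v_{6} = v_{7}  ⇒ sig = (4; 1)
  P = {0,4,5,6}:  v_{0} + v_{4} + v_{5} + v_{6} = v_{7} + v_{8}  ⇒ sig = (4; 1,1)

Hence PRS(X_Σ) =
{ (2; 1) ×3,  (2; 1,1),  (2; 1,1,1) ×2,  (2; 1,1,2),  (3; —),  (4; —),  (4; 1),  (4; 1,1) }


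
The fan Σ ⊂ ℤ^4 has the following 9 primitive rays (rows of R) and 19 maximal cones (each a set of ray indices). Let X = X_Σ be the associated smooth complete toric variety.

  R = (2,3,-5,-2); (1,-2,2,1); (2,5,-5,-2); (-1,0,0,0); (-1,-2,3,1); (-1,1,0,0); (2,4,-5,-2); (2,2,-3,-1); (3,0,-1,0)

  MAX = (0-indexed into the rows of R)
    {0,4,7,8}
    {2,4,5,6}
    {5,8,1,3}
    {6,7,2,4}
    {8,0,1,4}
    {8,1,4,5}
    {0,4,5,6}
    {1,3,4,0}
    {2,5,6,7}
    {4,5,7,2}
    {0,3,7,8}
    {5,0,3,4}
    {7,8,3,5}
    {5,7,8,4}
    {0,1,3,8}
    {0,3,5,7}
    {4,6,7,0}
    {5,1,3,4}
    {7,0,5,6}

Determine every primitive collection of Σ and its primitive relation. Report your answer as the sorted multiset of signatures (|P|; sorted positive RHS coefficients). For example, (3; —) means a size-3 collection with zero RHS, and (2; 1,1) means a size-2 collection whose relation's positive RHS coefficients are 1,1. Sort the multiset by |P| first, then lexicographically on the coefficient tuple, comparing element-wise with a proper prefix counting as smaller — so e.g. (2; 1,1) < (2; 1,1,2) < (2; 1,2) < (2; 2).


Primitive collections (14):

  {1,7}:  v_{1} + v_{7} = v_{8}  ⟹  sig = (2; 1)
  {2,3}:  v_{2} + v_{3} = v_{5} + v_{6}  ⟹  sig = (2; 1,1)
  {3,6}:  v_{3} + v_{6} = v_{0} + v_{5}  ⟹  sig = (2; 1,1)
  {1,6}:  v_{1} + v_{6} = v_{4} + 2·v_{7}  ⟹  sig = (2; 1,2)
  {1,2}:  v_{1} + v_{2} = 2·v_{4} + v_{5} + 3·v_{7}  ⟹  sig = (2; 1,2,3)
  {2,8}:  v_{2} + v_{8} = 2·v_{4} + v_{5} + 4·v_{7}  ⟹  sig = (2; 1,2,4)
  {6,8}:  v_{6} + v_{8} = v_{4} + 3·v_{7}  ⟹  sig = (2; 1,3)
  {0,2}:  v_{0} + v_{2} = 2·v_{6}  ⟹  sig = (2; 2)
  {3,4,7}:  v_{3} + v_{4} + v_{7} = 0  ⟹  sig = (3; —)
  {0,1,5}:  v_{0} + v_{1} + v_{5} = v_{7}  ⟹  sig = (3; 1)
  {3,4,8}:  v_{3} + v_{4} + v_{8} = v_{1}  ⟹  sig = (3; 1)
  {0,5,8}:  v_{0} + v_{5} + v_{8} = 2·v_{7}  ⟹  sig = (3; 2)
  {0,4,5,7}:  v_{0} + v_{4} + v_{5} + v_{7} = v_{6}  ⟹  sig = (4; 1)
  {4,5,6,7}:  v_{4} + v_{5} + v_{6} + v_{7} = v_{2}  ⟹  sig = (4; 1)

Sorted signature multiset PRS(X):
    |P|=2: 8 collections, coeffs (1), (1,1), (1,1), (1,2), (1,2,3), (1,2,4), (1,3), (2)
    |P|=3: 4 collections, coeffs (), (1), (1), (2)
    |P|=4: 2 collections, coeffs (1), (1)


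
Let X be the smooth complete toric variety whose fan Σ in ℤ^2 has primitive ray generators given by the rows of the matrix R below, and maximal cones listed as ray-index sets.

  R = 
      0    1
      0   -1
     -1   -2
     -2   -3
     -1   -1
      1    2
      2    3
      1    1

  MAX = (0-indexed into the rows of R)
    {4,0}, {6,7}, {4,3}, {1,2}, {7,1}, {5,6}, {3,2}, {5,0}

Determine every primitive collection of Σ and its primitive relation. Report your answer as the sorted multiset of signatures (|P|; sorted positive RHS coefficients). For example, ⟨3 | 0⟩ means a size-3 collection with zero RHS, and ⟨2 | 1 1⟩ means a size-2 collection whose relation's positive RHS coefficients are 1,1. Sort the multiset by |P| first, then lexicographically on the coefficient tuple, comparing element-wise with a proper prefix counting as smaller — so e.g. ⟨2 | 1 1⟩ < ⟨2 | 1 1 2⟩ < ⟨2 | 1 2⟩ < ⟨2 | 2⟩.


Minimal non-faces — 20 found among 8 rays, 8 max cones:

  P = {0,1}:  v_{0} + v_{1} = 0  →  sig = ⟨2 | 0⟩
  P = {2,5}:  v_{2} + v_{5} = 0  →  sig = ⟨2 | 0⟩
  P = {3,6}:  v_{3} + v_{6} = 0  →  sig = ⟨2 | 0⟩
  P = {4,7}:  v_{4} + v_{7} = 0  →  sig = ⟨2 | 0⟩
  P = {0,2}:  v_{0} + v_{2} = v_{4}  →  sig = ⟨2 | 1⟩
  P = {0,7}:  v_{0} + v_{7} = v_{5}  →  sig = ⟨2 | 1⟩
  P = {1,4}:  v_{1} + v_{4} = v_{2}  →  sig = ⟨2 | 1⟩
  P = {1,5}:  v_{1} + v_{5} = v_{7}  →  sig = ⟨2 | 1⟩
  P = {2,4}:  v_{2} + v_{4} = v_{3}  →  sig = ⟨2 | 1⟩
  P = {2,6}:  v_{2} + v_{6} = v_{7}  →  sig = ⟨2 | 1⟩
  P = {2,7}:  v_{2} + v_{7} = v_{1}  →  sig = ⟨2 | 1⟩
  P = {3,5}:  v_{3} + v_{5} = v_{4}  →  sig = ⟨2 | 1⟩
  P = {3,7}:  v_{3} + v_{7} = v_{2}  →  sig = ⟨2 | 1⟩
  P = {4,5}:  v_{4} + v_{5} = v_{0}  →  sig = ⟨2 | 1⟩
  P = {4,6}:  v_{4} + v_{6} = v_{5}  →  sig = ⟨2 | 1⟩
  P = {5,7}:  v_{5} + v_{7} = v_{6}  →  sig = ⟨2 | 1⟩
  P = {0,3}:  v_{0} + v_{3} = 2·v_{4}  →  sig = ⟨2 | 2⟩
  P = {0,6}:  v_{0} + v_{6} = 2·v_{5}  →  sig = ⟨2 | 2⟩
  P = {1,3}:  v_{1} + v_{3} = 2·v_{2}  →  sig = ⟨2 | 2⟩
  P = {1,6}:  v_{1} + v_{6} = 2·v_{7}  →  sig = ⟨2 | 2⟩

Sorted signature multiset PRS(X):
{ ⟨2 | 0⟩ ×4,  ⟨2 | 1⟩ ×12,  ⟨2 | 2⟩ ×4 }


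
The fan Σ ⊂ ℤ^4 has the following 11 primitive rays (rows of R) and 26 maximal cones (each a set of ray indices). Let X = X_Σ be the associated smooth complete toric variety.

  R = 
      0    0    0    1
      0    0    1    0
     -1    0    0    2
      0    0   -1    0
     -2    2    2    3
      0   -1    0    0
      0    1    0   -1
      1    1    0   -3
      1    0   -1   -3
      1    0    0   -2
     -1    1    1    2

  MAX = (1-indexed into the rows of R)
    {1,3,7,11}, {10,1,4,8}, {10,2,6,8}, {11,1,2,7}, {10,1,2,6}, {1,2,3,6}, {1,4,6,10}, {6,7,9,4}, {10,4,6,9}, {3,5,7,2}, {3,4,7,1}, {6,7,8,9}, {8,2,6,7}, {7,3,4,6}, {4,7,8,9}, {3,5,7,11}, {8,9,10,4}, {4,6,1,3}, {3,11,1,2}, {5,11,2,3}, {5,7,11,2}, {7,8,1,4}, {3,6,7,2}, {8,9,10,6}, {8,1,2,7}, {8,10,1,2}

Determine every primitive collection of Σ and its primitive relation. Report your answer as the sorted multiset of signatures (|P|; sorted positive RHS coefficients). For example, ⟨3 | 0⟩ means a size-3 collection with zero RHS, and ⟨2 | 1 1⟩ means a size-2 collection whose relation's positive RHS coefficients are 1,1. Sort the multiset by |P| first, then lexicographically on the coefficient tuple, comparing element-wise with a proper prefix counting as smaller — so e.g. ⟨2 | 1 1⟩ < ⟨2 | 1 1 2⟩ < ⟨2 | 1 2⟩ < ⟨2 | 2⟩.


Δ(Σ) — 11 vertices, 23 min non-faces:

  • {2,4}:  v_{2} + v_{4} = 0  ⇒ sig = ⟨2 | 0⟩
  • {3,10}:  v_{3} + v_{10} = 0  ⇒ sig = ⟨2 | 0⟩
  • {3,8}:  v_{3} + v_{8} = v_{7}  ⇒ sig = ⟨2 | 1⟩
  • {7,10}:  v_{7} + v_{10} = v_{8}  ⇒ sig = ⟨2 | 1⟩
  • {9,11}:  v_{9} + v_{11} = v_{7}  ⇒ sig = ⟨2 | 1⟩
  • {1,9}:  v_{1} + v_{9} = v_{4} + v_{10}  ⇒ sig = ⟨2 | 1 1⟩
  • {2,9}:  v_{2} + v_{9} = v_{6} + v_{8}  ⇒ sig = ⟨2 | 1 1⟩
  • {6,11}:  v_{6} + v_{11} = v_{2} + v_{3}  ⇒ sig = ⟨2 | 1 1⟩
  • {3,9}:  v_{3} + v_{9} = v_{4} + v_{6} + v_{7}  ⇒ sig = ⟨2 | 1 1 1⟩
  • {4,5}:  v_{4} + v_{5} = v_{3} + v_{7} + v_{11}  ⇒ sig = ⟨2 | 1 1 1⟩
  • {4,11}:  v_{4} + v_{11} = v_{1} + v_{3} + v_{7}  ⇒ sig = ⟨2 | 1 1 1⟩
  • {5,10}:  v_{5} + v_{10} = v_{2} + v_{7} + v_{11}  ⇒ sig = ⟨2 | 1 1 1⟩
  • {10,11}:  v_{10} + v_{11} = v_{1} + v_{2} + v_{7}  ⇒ sig = ⟨2 | 1 1 1⟩
  • {5,8}:  v_{5} + v_{8} = v_{2} + 2·v_{7} + v_{11}  ⇒ sig = ⟨2 | 1 1 2⟩
  • {5,9}:  v_{5} + v_{9} = v_{2} + v_{3} + 2·v_{7}  ⇒ sig = ⟨2 | 1 1 2⟩
  • {8,11}:  v_{8} + v_{11} = v_{1} + v_{2} + 2·v_{7}  ⇒ sig = ⟨2 | 1 1 2⟩
  • {5,6}:  v_{5} + v_{6} = 2·v_{2} + 2·v_{3} + v_{7}  ⇒ sig = ⟨2 | 1 2 2⟩
  • {1,5}:  v_{1} + v_{5} = 2·v_{11}  ⇒ sig = ⟨2 | 2⟩
  • {1,6,7}:  v_{1} + v_{6} + v_{7} = 0  ⇒ sig = ⟨3 | 0⟩
  • {1,6,8}:  v_{1} + v_{6} + v_{8} = v_{10}  ⇒ sig = ⟨3 | 1⟩
  • {4,6,8}:  v_{4} + v_{6} + v_{8} = v_{9}  ⇒ sig = ⟨3 | 1⟩
  • {1,2,3,7}:  v_{1} + v_{2} + v_{3} + v_{7} = v_{11}  ⇒ sig = ⟨4 | 1⟩
  • {2,3,7,11}:  v_{2} + v_{3} + v_{7} + v_{11} = v_{5}  ⇒ sig = ⟨4 | 1⟩

Sorted signature multiset PRS(X):
    ⟨2 | 0⟩
    ⟨2 | 0⟩
    ⟨2 | 1⟩
    ⟨2 | 1⟩
    ⟨2 | 1⟩
    ⟨2 | 1 1⟩
    ⟨2 | 1 1⟩
    ⟨2 | 1 1⟩
    ⟨2 | 1 1 1⟩
    ⟨2 | 1 1 1⟩
    ⟨2 | 1 1 1⟩
    ⟨2 | 1 1 1⟩
    ⟨2 | 1 1 1⟩
    ⟨2 | 1 1 2⟩
    ⟨2 | 1 1 2⟩
    ⟨2 | 1 1 2⟩
    ⟨2 | 1 2 2⟩
    ⟨2 | 2⟩
    ⟨3 | 0⟩
    ⟨3 | 1⟩
    ⟨3 | 1⟩
    ⟨4 | 1⟩
    ⟨4 | 1⟩


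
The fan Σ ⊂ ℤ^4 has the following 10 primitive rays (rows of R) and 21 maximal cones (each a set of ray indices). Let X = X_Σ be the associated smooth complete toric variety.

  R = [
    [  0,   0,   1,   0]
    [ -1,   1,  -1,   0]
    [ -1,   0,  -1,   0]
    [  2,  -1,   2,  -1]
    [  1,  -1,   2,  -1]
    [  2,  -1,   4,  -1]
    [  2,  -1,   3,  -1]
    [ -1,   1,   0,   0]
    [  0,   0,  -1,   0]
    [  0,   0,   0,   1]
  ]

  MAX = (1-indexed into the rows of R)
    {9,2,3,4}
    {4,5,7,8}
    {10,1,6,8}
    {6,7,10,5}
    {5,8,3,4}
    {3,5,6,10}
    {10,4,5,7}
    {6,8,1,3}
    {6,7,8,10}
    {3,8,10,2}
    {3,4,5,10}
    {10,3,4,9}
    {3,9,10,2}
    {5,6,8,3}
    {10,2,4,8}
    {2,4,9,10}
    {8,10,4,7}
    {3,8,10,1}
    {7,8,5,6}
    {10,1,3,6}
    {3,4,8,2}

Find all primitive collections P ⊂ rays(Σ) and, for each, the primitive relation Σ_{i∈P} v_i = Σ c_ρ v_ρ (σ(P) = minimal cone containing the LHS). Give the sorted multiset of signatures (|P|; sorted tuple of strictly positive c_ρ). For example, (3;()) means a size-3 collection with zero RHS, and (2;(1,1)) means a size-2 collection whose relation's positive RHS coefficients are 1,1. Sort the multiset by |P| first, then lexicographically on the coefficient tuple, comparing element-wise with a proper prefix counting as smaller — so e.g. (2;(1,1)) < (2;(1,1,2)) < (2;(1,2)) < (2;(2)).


The 18 primitive collections of Σ (r=10, n=4):

  P = {1,9}:  v_{1} + v_{9} = 0  so sig = (2;())
  P = {1,2}:  v_{1} + v_{2} = v_{8}  so sig = (2;(1))
  P = {1,4}:  v_{1} + v_{4} = v_{7}  so sig = (2;(1))
  P = {1,7}:  v_{1} + v_{7} = v_{6}  so sig = (2;(1))
  P = {3,7}:  v_{3} + v_{7} = v_{5}  so sig = (2;(1))
  P = {6,9}:  v_{6} + v_{9} = v_{7}  so sig = (2;(1))
  P = {7,9}:  v_{7} + v_{9} = v_{4}  so sig = (2;(1))
  P = {8,9}:  v_{8} + v_{9} = v_{2}  so sig = (2;(1))
  P = {1,5}:  v_{1} + v_{5} = v_{3} + v_{6}  so sig = (2;(1,1))
  P = {2,6}:  v_{2} + v_{6} = v_{7} + v_{8}  so sig = (2;(1,1))
  P = {2,7}:  v_{2} + v_{7} = v_{4} + v_{8}  so sig = (2;(1,1))
  P = {5,9}:  v_{5} + v_{9} = v_{3} + v_{4}  so sig = (2;(1,1))
  P = {2,5}:  v_{2} + v_{5} = v_{3} + v_{4} + v_{8}  so sig = (2;(1,1,1))
  P = {4,6}:  v_{4} + v_{6} = 2·v_{7}  so sig = (2;(2))
  P = {5,8,10}:  v_{5} + v_{8} + v_{10} = 2·v_{1}  so sig = (3;(2))
  P = {2,3,4,10}:  v_{2} + v_{3} + v_{4} + v_{10} = 0  so sig = (4;())
  P = {3,4,8,10}:  v_{3} + v_{4} + v_{8} + v_{10} = v_{1}  so sig = (4;(1))
  P = {3,6,8,10}:  v_{3} + v_{6} + v_{8} + v_{10} = 3·v_{1}  so sig = (4;(3))

Sorted signature multiset PRS(X):
    (2;())
    (2;(1))
    (2;(1))
    (2;(1))
    (2;(1))
    (2;(1))
    (2;(1))
    (2;(1))
    (2;(1,1))
    (2;(1,1))
    (2;(1,1))
    (2;(1,1))
    (2;(1,1,1))
    (2;(2))
    (3;(2))
    (4;())
    (4;(1))
    (4;(3))


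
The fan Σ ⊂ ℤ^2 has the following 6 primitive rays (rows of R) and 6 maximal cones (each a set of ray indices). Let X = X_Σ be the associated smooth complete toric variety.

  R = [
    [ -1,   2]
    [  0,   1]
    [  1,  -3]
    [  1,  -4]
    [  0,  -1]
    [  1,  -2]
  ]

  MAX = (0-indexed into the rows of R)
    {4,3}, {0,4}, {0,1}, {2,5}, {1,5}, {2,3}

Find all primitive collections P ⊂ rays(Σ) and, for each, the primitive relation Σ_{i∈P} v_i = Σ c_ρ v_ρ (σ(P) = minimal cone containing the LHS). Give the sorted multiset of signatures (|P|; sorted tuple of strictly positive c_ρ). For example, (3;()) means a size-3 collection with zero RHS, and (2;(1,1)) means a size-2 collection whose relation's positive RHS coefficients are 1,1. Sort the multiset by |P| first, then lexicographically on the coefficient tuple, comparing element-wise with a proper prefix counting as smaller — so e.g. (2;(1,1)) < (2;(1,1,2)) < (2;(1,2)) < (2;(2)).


|primitive collections| = 9. Relations:

  {0,5}:  v_{0} + v_{5} = 0  ⟹  sig = (2;())
  {1,4}:  v_{1} + v_{4} = 0  ⟹  sig = (2;())
  {0,2}:  v_{0} + v_{2} = v_{4}  ⟹  sig = (2;(1))
  {1,2}:  v_{1} + v_{2} = v_{5}  ⟹  sig = (2;(1))
  {1,3}:  v_{1} + v_{3} = v_{2}  ⟹  sig = (2;(1))
  {2,4}:  v_{2} + v_{4} = v_{3}  ⟹  sig = (2;(1))
  {4,5}:  v_{4} + v_{5} = v_{2}  ⟹  sig = (2;(1))
  {0,3}:  v_{0} + v_{3} = 2·v_{4}  ⟹  sig = (2;(2))
  {3,5}:  v_{3} + v_{5} = 2·v_{2}  ⟹  sig = (2;(2))

Hence PRS(X_Σ) =
    |P|=2: 9 collections, coeffs (), (), (1), (1), (1), (1), (1), (2), (2)


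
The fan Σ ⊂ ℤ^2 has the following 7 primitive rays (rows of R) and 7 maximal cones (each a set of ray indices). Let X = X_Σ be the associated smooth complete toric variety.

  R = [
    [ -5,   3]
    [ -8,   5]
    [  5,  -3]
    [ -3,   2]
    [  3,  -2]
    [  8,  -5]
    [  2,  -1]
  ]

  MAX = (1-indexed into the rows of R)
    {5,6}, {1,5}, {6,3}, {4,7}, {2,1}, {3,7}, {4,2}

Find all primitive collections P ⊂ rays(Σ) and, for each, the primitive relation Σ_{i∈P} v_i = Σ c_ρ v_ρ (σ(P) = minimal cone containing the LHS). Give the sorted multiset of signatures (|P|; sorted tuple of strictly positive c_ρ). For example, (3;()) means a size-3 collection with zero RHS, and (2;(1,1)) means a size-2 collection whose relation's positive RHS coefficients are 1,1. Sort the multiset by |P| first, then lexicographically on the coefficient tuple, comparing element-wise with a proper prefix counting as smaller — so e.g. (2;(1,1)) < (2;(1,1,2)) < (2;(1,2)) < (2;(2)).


Σ has 14 primitive collections:

  {1,3}:  v_{1} + v_{3} = 0  so sig = (2;())
  {2,6}:  v_{2} + v_{6} = 0  so sig = (2;())
  {4,5}:  v_{4} + v_{5} = 0  so sig = (2;())
  {1,4}:  v_{1} + v_{4} = v_{2}  so sig = (2;(1))
  {1,6}:  v_{1} + v_{6} = v_{5}  so sig = (2;(1))
  {1,7}:  v_{1} + v_{7} = v_{4}  so sig = (2;(1))
  {2,3}:  v_{2} + v_{3} = v_{4}  so sig = (2;(1))
  {2,5}:  v_{2} + v_{5} = v_{1}  so sig = (2;(1))
  {3,4}:  v_{3} + v_{4} = v_{7}  so sig = (2;(1))
  {3,5}:  v_{3} + v_{5} = v_{6}  so sig = (2;(1))
  {4,6}:  v_{4} + v_{6} = v_{3}  so sig = (2;(1))
  {5,7}:  v_{5} + v_{7} = v_{3}  so sig = (2;(1))
  {2,7}:  v_{2} + v_{7} = 2·v_{4}  so sig = (2;(2))
  {6,7}:  v_{6} + v_{7} = 2·v_{3}  so sig = (2;(2))

Sorted signature multiset PRS(X):
    |P|=2: 14 collections, coeffs (), (), (), (1), (1), (1), (1), (1), (1), (1), (1), (1), (2), (2)


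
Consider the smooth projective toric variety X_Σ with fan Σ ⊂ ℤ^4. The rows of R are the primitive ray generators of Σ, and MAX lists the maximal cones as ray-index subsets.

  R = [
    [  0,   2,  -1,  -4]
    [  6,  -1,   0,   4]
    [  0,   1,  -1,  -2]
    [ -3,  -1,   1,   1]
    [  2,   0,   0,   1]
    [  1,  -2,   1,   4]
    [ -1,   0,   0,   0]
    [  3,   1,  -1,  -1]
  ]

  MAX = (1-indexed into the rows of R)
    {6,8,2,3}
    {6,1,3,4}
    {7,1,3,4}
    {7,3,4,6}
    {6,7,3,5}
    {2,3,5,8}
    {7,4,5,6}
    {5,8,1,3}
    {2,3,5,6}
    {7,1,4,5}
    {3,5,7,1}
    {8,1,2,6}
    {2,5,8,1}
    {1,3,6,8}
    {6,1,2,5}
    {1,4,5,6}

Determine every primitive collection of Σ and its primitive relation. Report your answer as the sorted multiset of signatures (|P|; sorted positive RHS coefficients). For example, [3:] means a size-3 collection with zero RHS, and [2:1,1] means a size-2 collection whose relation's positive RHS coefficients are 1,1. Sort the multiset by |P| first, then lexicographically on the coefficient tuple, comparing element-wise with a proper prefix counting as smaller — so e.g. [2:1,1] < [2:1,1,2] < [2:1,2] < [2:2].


Δ(Σ) — 8 vertices, 9 min non-faces:

  • {4,8}:  v_{4} + v_{8} = 0 ; sig = [2:]
  • {2,4}:  v_{2} + v_{4} = v_{5} + v_{6} ; sig = [2:1,1]
  • {7,8}:  v_{7} + v_{8} = v_{3} + v_{5} ; sig = [2:1,1]
  • {2,7}:  v_{2} + v_{7} = v_{3} + 2·v_{5} + v_{6} ; sig = [2:1,1,2]
  • {1,6,7}:  v_{1} + v_{6} + v_{7} = 0 ; sig = [3:]
  • {3,4,5}:  v_{3} + v_{4} + v_{5} = v_{7} ; sig = [3:1]
  • {5,6,8}:  v_{5} + v_{6} + v_{8} = v_{2} ; sig = [3:1]
  • {1,2,3}:  v_{1} + v_{2} + v_{3} = 2·v_{8} ; sig = [3:2]
  • {1,3,5,6}:  v_{1} + v_{3} + v_{5} + v_{6} = v_{8} ; sig = [4:1]

so the primitive-relation signature multiset is
    [2:]
    [2:1,1]
    [2:1,1]
    [2:1,1,2]
    [3:]
    [3:1]
    [3:1]
    [3:2]
    [4:1]


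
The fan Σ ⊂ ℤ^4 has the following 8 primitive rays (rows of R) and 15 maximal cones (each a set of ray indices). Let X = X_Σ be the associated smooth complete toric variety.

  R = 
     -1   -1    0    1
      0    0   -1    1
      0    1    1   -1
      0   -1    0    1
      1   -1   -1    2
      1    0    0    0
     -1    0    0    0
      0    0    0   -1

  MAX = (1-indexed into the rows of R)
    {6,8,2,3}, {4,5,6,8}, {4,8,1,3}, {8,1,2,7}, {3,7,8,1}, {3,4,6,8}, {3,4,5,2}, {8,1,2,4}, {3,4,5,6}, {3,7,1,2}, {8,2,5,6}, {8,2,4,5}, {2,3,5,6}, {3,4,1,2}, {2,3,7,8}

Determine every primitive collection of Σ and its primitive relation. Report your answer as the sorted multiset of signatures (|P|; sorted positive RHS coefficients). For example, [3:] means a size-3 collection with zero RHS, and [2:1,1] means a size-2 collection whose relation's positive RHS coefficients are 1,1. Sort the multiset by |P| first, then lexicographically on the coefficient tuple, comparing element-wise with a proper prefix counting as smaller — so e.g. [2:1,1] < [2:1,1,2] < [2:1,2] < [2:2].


Δ(Σ) — 8 vertices, 9 min non-faces:

  P={6,7}:  v_{6} + v_{7} = 0  →  sig = [2:]
  P={1,6}:  v_{1} + v_{6} = v_{4}  →  sig = [2:1]
  P={4,7}:  v_{4} + v_{7} = v_{1}  →  sig = [2:1]
  P={5,7}:  v_{5} + v_{7} = v_{2} + v_{4}  →  sig = [2:1,1]
  P={1,5}:  v_{1} + v_{5} = v_{2} + 2·v_{4}  →  sig = [2:1,2]
  P={2,4,6}:  v_{2} + v_{4} + v_{6} = v_{5}  →  sig = [3:1]
  P={3,5,8}:  v_{3} + v_{5} + v_{8} = v_{6}  →  sig = [3:1]
  P={2,3,4,8}:  v_{2} + v_{3} + v_{4} + v_{8} = 0  →  sig = [4:]
  P={1,2,3,8}:  v_{1} + v_{2} + v_{3} + v_{8} = v_{7}  →  sig = [4:1]

Sorted signature multiset PRS(X):
    [2:]
    [2:1]
    [2:1]
    [2:1,1]
    [2:1,2]
    [3:1]
    [3:1]
    [4:]
    [4:1]


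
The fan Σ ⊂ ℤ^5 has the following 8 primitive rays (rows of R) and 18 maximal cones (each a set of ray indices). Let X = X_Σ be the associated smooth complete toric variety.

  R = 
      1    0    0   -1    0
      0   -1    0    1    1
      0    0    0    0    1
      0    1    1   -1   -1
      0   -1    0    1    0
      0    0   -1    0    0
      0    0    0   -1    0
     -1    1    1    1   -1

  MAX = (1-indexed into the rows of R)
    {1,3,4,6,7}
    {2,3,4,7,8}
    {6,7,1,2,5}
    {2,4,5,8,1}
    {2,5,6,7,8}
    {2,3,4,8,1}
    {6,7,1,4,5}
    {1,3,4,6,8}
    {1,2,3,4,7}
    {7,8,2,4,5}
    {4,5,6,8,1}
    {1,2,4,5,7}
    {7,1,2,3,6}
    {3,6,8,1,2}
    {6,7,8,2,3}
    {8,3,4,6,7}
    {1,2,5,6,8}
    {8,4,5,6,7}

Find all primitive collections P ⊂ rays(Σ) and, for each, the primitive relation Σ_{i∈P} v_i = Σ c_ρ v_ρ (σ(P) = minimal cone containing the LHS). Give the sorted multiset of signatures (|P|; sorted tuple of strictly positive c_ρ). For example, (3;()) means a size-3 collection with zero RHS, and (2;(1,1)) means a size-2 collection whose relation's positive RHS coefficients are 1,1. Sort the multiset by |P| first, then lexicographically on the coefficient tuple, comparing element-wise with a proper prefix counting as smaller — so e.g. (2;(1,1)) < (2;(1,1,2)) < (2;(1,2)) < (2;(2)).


Minimal non-faces — 3 found among 8 rays, 18 max cones:

  {3,5}:  v_{3} + v_{5} = v_{2}  →  sig = (2;(1))
  {2,4,6}:  v_{2} + v_{4} + v_{6} = 0  →  sig = (3;())
  {1,7,8}:  v_{1} + v_{7} + v_{8} = v_{4}  →  sig = (3;(1))

Signatures (|P|; sorted positive RHS coefficients), sorted:
    (2;(1))
    (3;())
    (3;(1))
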